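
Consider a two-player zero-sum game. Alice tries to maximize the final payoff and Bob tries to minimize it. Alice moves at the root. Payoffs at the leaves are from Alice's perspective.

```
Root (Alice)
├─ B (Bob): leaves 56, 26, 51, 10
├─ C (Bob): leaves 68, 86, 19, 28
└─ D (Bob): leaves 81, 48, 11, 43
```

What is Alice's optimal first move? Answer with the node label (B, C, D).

C

B (Bob): min(56, 26, 51, 10) = 10
C (Bob): min(68, 86, 19, 28) = 19
D (Bob): min(81, 48, 11, 43) = 11
Root (Alice): max(10, 19, 11) = 19
Alice picks the child with the highest value: C (value 19).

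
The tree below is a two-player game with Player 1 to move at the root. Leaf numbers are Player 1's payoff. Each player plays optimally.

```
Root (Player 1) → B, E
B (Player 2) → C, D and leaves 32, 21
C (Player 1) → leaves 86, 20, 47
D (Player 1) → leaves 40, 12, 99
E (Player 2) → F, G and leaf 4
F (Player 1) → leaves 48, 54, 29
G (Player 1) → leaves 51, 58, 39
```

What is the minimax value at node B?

C: max(86, 20, 47) = 86
D: max(40, 12, 99) = 99
B: min(86, 99, 32, 21) = 21

21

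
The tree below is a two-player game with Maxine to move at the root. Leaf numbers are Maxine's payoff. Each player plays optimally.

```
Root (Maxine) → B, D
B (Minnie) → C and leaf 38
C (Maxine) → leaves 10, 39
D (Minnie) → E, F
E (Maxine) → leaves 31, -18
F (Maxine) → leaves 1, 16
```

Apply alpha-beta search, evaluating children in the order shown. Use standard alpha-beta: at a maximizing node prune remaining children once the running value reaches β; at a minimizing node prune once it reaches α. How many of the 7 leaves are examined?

C [α=-∞,β=+∞]: v=39
B [α=-∞,β=+∞]: v=38
E [α=38,β=+∞]: v=31
D [α=38,β=+∞]: v=31 after child 1 ≤ α → α-cutoff, skip 1
Root [α=-∞,β=+∞]: v=38
Leaves evaluated: 5 of 7.

5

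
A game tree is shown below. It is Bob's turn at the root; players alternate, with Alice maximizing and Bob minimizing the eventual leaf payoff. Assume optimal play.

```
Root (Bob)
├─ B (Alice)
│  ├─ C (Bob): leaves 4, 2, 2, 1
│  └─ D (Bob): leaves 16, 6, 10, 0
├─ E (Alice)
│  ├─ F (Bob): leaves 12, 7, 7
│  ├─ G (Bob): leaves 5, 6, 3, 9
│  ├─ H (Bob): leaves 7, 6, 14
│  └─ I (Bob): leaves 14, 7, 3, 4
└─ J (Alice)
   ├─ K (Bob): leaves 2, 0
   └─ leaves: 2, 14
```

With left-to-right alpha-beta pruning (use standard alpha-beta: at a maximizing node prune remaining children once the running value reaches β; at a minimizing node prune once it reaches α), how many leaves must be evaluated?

14

C [α=-∞,β=+∞]: v=1
D [α=1,β=+∞]: v=0
B [α=-∞,β=+∞]: v=1
F [α=-∞,β=1]: v=7
E [α=-∞,β=1]: v=7 after child 1 ≥ β → β-cutoff, skip 3
K [α=-∞,β=1]: v=0
J [α=-∞,β=1]: v=2 after child 2 ≥ β → β-cutoff, skip 1
Root [α=-∞,β=+∞]: v=1
Leaves evaluated: 14 of 26.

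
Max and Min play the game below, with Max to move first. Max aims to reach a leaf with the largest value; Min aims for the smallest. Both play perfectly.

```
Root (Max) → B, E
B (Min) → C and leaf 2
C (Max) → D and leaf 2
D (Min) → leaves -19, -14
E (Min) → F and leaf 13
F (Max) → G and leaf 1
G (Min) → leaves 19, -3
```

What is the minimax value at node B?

2

D: min(-19, -14) = -19
C: max(-19, 2) = 2
B: min(2, 2) = 2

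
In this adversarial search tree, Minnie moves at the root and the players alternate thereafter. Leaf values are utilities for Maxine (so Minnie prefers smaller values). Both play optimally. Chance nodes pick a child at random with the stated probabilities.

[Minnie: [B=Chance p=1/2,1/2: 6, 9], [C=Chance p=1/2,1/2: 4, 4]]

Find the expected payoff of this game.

B (Chance): 1/2·6 + 1/2·9 = 7.5
C (Chance): 1/2·4 + 1/2·4 = 4
Root (Minnie): min(7.5, 4) = 4

4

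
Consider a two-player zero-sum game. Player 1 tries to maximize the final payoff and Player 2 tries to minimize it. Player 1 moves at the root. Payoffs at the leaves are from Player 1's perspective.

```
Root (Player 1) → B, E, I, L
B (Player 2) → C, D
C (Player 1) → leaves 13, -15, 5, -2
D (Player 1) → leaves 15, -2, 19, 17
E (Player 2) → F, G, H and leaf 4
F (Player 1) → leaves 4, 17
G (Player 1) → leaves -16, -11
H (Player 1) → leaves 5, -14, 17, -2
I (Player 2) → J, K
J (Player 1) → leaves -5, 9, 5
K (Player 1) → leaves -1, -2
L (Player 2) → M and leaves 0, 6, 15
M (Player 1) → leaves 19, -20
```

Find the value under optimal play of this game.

C (Player 1): max(13, -15, 5, -2) = 13
D (Player 1): max(15, -2, 19, 17) = 19
B (Player 2): min(13, 19) = 13
F (Player 1): max(4, 17) = 17
G (Player 1): max(-16, -11) = -11
H (Player 1): max(5, -14, 17, -2) = 17
E (Player 2): min(17, -11, 17, 4) = -11
J (Player 1): max(-5, 9, 5) = 9
K (Player 1): max(-1, -2) = -1
I (Player 2): min(9, -1) = -1
M (Player 1): max(19, -20) = 19
L (Player 2): min(19, 0, 6, 15) = 0
Root (Player 1): max(13, -11, -1, 0) = 13

13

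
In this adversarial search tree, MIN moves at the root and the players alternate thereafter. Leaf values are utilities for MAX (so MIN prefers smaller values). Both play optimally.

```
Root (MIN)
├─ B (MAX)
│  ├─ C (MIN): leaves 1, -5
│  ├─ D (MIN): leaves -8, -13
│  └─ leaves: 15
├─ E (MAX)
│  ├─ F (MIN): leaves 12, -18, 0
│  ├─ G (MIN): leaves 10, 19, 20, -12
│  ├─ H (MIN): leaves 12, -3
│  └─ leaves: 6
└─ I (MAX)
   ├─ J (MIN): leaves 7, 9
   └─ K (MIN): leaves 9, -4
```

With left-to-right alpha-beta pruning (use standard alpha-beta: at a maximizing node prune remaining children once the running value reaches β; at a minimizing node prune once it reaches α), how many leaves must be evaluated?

16

C [α=-∞,β=+∞]: v=-5
D [α=-5,β=+∞]: v=-8 after child 1 ≤ α → α-cutoff, skip 1
B [α=-∞,β=+∞]: v=15
F [α=-∞,β=15]: v=-18
G [α=-18,β=15]: v=-12
H [α=-12,β=15]: v=-3
E [α=-∞,β=15]: v=6
J [α=-∞,β=6]: v=7
I [α=-∞,β=6]: v=7 after child 1 ≥ β → β-cutoff, skip 1
Root [α=-∞,β=+∞]: v=6
Leaves evaluated: 16 of 19.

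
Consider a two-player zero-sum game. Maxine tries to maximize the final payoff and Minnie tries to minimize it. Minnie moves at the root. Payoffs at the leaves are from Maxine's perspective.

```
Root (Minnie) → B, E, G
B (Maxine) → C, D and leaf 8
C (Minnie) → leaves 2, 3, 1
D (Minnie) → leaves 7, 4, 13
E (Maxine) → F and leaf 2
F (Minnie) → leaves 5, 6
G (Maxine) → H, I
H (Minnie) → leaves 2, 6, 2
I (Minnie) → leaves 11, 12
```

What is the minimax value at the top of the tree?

C (Minnie): min(2, 3, 1) = 1
D (Minnie): min(7, 4, 13) = 4
B (Maxine): max(1, 4, 8) = 8
F (Minnie): min(5, 6) = 5
E (Maxine): max(5, 2) = 5
H (Minnie): min(2, 6, 2) = 2
I (Minnie): min(11, 12) = 11
G (Maxine): max(2, 11) = 11
Root (Minnie): min(8, 5, 11) = 5

5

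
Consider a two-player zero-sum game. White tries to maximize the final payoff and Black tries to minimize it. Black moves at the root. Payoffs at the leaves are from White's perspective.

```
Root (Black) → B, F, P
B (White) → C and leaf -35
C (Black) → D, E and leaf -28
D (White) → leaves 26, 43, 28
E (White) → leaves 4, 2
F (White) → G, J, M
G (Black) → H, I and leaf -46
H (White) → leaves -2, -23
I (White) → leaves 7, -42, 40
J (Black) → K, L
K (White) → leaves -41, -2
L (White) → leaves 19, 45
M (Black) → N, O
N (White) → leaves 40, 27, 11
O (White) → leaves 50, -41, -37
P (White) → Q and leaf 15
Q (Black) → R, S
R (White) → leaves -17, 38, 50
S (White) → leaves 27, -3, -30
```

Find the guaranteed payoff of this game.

D (White): max(26, 43, 28) = 43
E (White): max(4, 2) = 4
C (Black): min(43, 4, -28) = -28
B (White): max(-28, -35) = -28
H (White): max(-2, -23) = -2
I (White): max(7, -42, 40) = 40
G (Black): min(-2, 40, -46) = -46
K (White): max(-41, -2) = -2
L (White): max(19, 45) = 45
J (Black): min(-2, 45) = -2
N (White): max(40, 27, 11) = 40
O (White): max(50, -41, -37) = 50
M (Black): min(40, 50) = 40
F (White): max(-46, -2, 40) = 40
R (White): max(-17, 38, 50) = 50
S (White): max(27, -3, -30) = 27
Q (Black): min(50, 27) = 27
P (White): max(27, 15) = 27
Root (Black): min(-28, 40, 27) = -28

-28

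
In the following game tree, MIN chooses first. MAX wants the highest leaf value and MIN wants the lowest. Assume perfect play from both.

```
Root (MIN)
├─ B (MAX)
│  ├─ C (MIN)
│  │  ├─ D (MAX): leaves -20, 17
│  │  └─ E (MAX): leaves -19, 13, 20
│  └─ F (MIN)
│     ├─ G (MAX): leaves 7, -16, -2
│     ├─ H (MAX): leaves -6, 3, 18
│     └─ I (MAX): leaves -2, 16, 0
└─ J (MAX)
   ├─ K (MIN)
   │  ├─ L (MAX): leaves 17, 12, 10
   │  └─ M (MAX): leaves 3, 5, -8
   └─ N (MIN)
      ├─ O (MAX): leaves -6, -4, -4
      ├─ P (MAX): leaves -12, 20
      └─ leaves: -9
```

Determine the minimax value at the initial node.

5

D (MAX): max(-20, 17) = 17
E (MAX): max(-19, 13, 20) = 20
C (MIN): min(17, 20) = 17
G (MAX): max(7, -16, -2) = 7
H (MAX): max(-6, 3, 18) = 18
I (MAX): max(-2, 16, 0) = 16
F (MIN): min(7, 18, 16) = 7
B (MAX): max(17, 7) = 17
L (MAX): max(17, 12, 10) = 17
M (MAX): max(3, 5, -8) = 5
K (MIN): min(17, 5) = 5
O (MAX): max(-6, -4, -4) = -4
P (MAX): max(-12, 20) = 20
N (MIN): min(-4, 20, -9) = -9
J (MAX): max(5, -9) = 5
Root (MIN): min(17, 5) = 5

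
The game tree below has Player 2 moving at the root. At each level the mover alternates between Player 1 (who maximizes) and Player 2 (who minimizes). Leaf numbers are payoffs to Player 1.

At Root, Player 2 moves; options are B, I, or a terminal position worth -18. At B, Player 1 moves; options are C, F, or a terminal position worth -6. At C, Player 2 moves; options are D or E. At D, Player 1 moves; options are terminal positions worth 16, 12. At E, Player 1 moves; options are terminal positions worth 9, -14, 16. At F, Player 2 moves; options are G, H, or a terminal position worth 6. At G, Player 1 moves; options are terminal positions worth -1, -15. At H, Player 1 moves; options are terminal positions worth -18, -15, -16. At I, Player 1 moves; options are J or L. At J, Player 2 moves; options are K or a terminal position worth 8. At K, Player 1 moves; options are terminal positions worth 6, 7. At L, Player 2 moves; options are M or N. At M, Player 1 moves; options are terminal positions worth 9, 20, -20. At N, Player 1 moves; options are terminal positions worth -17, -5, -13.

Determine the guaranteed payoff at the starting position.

D (Player 1): max(16, 12) = 16
E (Player 1): max(9, -14, 16) = 16
C (Player 2): min(16, 16) = 16
G (Player 1): max(-1, -15) = -1
H (Player 1): max(-18, -15, -16) = -15
F (Player 2): min(-1, -15, 6) = -15
B (Player 1): max(16, -15, -6) = 16
K (Player 1): max(6, 7) = 7
J (Player 2): min(7, 8) = 7
M (Player 1): max(9, 20, -20) = 20
N (Player 1): max(-17, -5, -13) = -5
L (Player 2): min(20, -5) = -5
I (Player 1): max(7, -5) = 7
Root (Player 2): min(16, 7, -18) = -18

-18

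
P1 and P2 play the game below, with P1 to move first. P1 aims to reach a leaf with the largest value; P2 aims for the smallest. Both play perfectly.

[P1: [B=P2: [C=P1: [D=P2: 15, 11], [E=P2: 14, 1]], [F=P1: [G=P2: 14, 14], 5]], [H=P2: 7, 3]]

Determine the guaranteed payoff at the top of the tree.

11

D (P2): min(15, 11) = 11
E (P2): min(14, 1) = 1
C (P1): max(11, 1) = 11
G (P2): min(14, 14) = 14
F (P1): max(14, 5) = 14
B (P2): min(11, 14) = 11
H (P2): min(7, 3) = 3
Root (P1): max(11, 3) = 11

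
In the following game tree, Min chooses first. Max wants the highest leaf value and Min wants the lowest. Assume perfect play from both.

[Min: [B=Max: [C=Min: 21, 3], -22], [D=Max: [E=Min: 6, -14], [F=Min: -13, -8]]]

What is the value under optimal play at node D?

-13

E: min(6, -14) = -14
F: min(-13, -8) = -13
D: max(-14, -13) = -13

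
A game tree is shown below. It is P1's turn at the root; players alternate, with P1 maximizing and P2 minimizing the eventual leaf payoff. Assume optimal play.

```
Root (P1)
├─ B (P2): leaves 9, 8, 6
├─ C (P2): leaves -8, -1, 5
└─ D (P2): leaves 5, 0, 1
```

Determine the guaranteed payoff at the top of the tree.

B (P2): min(9, 8, 6) = 6
C (P2): min(-8, -1, 5) = -8
D (P2): min(5, 0, 1) = 0
Root (P1): max(6, -8, 0) = 6

6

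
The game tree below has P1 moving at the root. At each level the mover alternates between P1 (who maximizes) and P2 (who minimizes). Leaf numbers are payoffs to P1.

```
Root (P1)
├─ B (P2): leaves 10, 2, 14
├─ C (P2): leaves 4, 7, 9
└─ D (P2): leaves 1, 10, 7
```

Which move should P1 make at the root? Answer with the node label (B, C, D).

B (P2): min(10, 2, 14) = 2
C (P2): min(4, 7, 9) = 4
D (P2): min(1, 10, 7) = 1
Root (P1): max(2, 4, 1) = 4
P1 picks the child with the highest value: C (value 4).

C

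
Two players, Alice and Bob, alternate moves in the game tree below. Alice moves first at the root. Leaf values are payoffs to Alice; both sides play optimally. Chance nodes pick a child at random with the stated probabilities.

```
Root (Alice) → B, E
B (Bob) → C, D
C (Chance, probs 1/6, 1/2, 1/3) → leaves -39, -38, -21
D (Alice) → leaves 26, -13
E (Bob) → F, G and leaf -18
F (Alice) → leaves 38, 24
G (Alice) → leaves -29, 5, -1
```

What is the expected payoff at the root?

C (Chance): 1/6·-39 + 1/2·-38 + 1/3·-21 = -32.5
D (Alice): max(26, -13) = 26
B (Bob): min(-32.5, 26) = -32.5
F (Alice): max(38, 24) = 38
G (Alice): max(-29, 5, -1) = 5
E (Bob): min(38, 5, -18) = -18
Root (Alice): max(-32.5, -18) = -18

-18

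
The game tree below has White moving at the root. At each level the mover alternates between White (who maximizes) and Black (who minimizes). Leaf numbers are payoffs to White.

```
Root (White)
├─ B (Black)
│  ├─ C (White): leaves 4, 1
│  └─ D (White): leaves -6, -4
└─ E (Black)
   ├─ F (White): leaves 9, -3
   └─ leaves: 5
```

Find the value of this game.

C (White): max(4, 1) = 4
D (White): max(-6, -4) = -4
B (Black): min(4, -4) = -4
F (White): max(9, -3) = 9
E (Black): min(9, 5) = 5
Root (White): max(-4, 5) = 5

5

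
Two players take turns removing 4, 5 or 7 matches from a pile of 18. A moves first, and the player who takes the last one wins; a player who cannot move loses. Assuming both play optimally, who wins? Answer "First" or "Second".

First

Mark each pile size as W (mover wins) or L (mover loses):
i:   0  1  2  3  4  5  6  7  8  9 10 11 12 13 14 15 16 17 18
     L  L  L  L  W  W  W  W  W  W  W  L  L  L  L  W  W  W  W
Position 18 is W, so the first player wins.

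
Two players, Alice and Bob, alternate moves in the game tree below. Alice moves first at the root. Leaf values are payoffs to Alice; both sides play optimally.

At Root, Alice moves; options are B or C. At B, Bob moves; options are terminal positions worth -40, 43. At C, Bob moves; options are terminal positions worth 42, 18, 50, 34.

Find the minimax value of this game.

B (Bob): min(-40, 43) = -40
C (Bob): min(42, 18, 50, 34) = 18
Root (Alice): max(-40, 18) = 18

18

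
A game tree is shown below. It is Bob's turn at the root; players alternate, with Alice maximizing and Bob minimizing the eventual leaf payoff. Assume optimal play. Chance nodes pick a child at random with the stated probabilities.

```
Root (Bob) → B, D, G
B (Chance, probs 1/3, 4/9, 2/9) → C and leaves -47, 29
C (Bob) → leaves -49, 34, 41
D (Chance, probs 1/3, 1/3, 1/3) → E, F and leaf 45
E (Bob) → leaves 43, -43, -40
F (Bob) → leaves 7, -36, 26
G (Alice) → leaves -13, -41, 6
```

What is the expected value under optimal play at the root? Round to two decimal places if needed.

-30.78

C (Bob): min(-49, 34, 41) = -49
B (Chance): 1/3·-49 + 4/9·-47 + 2/9·29 = -30.78
E (Bob): min(43, -43, -40) = -43
F (Bob): min(7, -36, 26) = -36
D (Chance): 1/3·-43 + 1/3·-36 + 1/3·45 = -11.33
G (Alice): max(-13, -41, 6) = 6
Root (Bob): min(-30.78, -11.33, 6) = -30.78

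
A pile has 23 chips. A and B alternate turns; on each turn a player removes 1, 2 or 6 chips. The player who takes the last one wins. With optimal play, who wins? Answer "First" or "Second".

Compute winning (W) and losing (L) positions by backward induction:
i:   0  1  2  3  4  5  6  7  8  9 10 11 12 13 14 15 16 17 18 19 20 21 22 23
     L  W  W  L  W  W  W  L  W  W  L  W  W  W  L  W  W  L  W  W  W  L  W  W
Position 23 is W, so the first player wins.

First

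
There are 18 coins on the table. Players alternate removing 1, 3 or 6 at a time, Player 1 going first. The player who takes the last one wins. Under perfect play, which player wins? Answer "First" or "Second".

i:   0  1  2  3  4  5  6  7  8  9 10 11 12 13 14 15 16 17 18
     L  W  L  W  L  W  W  W  W  L  W  L  W  L  W  W  W  W  L
Position 18 is L, so the second player wins.

Second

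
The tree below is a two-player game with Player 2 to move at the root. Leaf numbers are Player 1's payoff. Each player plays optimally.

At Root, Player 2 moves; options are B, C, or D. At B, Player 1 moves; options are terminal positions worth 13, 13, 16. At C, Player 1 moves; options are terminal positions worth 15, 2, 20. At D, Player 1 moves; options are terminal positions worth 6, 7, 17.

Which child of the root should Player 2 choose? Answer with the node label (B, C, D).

B (Player 1): max(13, 13, 16) = 16
C (Player 1): max(15, 2, 20) = 20
D (Player 1): max(6, 7, 17) = 17
Root (Player 2): min(16, 20, 17) = 16
Player 2 picks the child with the lowest value: B (value 16).

B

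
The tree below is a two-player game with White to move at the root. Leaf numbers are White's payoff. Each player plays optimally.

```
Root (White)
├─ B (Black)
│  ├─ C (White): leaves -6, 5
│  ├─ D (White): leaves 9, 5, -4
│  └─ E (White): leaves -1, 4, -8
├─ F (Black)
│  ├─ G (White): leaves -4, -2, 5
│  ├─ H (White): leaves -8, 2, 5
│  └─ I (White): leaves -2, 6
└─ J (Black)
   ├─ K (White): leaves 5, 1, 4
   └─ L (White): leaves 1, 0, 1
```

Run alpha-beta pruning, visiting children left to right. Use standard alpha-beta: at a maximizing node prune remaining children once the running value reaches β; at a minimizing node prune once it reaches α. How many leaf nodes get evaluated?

C [α=-∞,β=+∞]: v=5
D [α=-∞,β=5]: v=9 after child 1 ≥ β → β-cutoff, skip 2
E [α=-∞,β=5]: v=4
B [α=-∞,β=+∞]: v=4
G [α=4,β=+∞]: v=5
H [α=4,β=5]: v=5
I [α=4,β=5]: v=6
F [α=4,β=+∞]: v=5
K [α=5,β=+∞]: v=5
J [α=5,β=+∞]: v=5 after child 1 ≤ α → α-cutoff, skip 1
Root [α=-∞,β=+∞]: v=5
Leaves evaluated: 17 of 22.

17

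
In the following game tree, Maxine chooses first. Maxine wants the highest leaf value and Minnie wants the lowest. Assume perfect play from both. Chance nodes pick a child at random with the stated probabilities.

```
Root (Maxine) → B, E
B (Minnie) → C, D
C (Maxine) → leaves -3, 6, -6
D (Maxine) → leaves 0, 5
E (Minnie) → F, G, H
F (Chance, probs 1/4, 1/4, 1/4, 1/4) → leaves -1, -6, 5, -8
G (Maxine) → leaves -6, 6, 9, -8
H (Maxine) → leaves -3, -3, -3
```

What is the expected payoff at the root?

5

C (Maxine): max(-3, 6, -6) = 6
D (Maxine): max(0, 5) = 5
B (Minnie): min(6, 5) = 5
F (Chance): 1/4·-1 + 1/4·-6 + 1/4·5 + 1/4·-8 = -2.5
G (Maxine): max(-6, 6, 9, -8) = 9
H (Maxine): max(-3, -3, -3) = -3
E (Minnie): min(-2.5, 9, -3) = -3
Root (Maxine): max(5, -3) = 5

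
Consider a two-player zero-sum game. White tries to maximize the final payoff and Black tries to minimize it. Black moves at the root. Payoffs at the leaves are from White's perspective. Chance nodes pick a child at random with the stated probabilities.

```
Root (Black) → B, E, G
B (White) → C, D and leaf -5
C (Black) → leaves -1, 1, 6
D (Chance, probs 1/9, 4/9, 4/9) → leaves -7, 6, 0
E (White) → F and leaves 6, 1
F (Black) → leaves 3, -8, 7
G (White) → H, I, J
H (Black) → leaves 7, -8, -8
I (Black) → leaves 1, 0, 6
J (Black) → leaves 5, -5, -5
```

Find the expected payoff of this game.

0

C (Black): min(-1, 1, 6) = -1
D (Chance): 1/9·-7 + 4/9·6 + 4/9·0 = 1.89
B (White): max(-1, 1.89, -5) = 1.89
F (Black): min(3, -8, 7) = -8
E (White): max(-8, 6, 1) = 6
H (Black): min(7, -8, -8) = -8
I (Black): min(1, 0, 6) = 0
J (Black): min(5, -5, -5) = -5
G (White): max(-8, 0, -5) = 0
Root (Black): min(1.89, 6, 0) = 0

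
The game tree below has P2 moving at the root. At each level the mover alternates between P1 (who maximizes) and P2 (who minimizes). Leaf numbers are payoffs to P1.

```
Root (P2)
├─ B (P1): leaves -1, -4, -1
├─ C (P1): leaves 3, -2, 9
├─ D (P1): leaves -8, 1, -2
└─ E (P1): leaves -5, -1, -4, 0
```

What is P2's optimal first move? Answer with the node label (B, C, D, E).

B

B (P1): max(-1, -4, -1) = -1
C (P1): max(3, -2, 9) = 9
D (P1): max(-8, 1, -2) = 1
E (P1): max(-5, -1, -4, 0) = 0
Root (P2): min(-1, 9, 1, 0) = -1
P2 picks the child with the lowest value: B (value -1).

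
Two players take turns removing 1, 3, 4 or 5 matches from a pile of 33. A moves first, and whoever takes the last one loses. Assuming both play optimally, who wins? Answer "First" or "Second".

W/L table (W = player to move can force a win):
i:   0  1  2  3  4  5  6  7  8  9 10 11 12 13 14 15 16 17 18 19 20 21 22 23 24 25 26 27 28 29 30 31 32 33
     W  L  W  L  W  W  W  W  W  L  W  L  W  W  W  W  W  L  W  L  W  W  W  W  W  L  W  L  W  W  W  W  W  L
Position 33 is L, so the second player wins.

Second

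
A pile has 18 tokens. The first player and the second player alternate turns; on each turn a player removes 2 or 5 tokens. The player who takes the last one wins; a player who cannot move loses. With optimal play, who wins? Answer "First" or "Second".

Second

Positions where the player to move wins (W) vs loses (L):
i:   0  1  2  3  4  5  6  7  8  9 10 11 12 13 14 15 16 17 18
     L  L  W  W  L  W  W  L  L  W  W  L  W  W  L  L  W  W  L
Position 18 is L, so the second player wins.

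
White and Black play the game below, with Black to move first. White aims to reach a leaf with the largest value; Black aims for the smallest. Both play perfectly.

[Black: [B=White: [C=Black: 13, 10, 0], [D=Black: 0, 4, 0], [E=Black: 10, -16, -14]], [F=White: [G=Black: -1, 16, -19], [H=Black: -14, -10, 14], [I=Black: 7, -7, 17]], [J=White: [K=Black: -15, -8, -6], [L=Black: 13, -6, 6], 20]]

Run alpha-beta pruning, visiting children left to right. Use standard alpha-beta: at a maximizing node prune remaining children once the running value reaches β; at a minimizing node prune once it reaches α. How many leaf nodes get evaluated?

21

C [α=-∞,β=+∞]: v=0
D [α=0,β=+∞]: v=0 after child 1 ≤ α → α-cutoff, skip 2
E [α=0,β=+∞]: v=-16 after child 2 ≤ α → α-cutoff, skip 1
B [α=-∞,β=+∞]: v=0
G [α=-∞,β=0]: v=-19
H [α=-19,β=0]: v=-14
I [α=-14,β=0]: v=-7
F [α=-∞,β=0]: v=-7
K [α=-∞,β=-7]: v=-15
L [α=-15,β=-7]: v=-6
J [α=-∞,β=-7]: v=-6 after child 2 ≥ β → β-cutoff, skip 1
Root [α=-∞,β=+∞]: v=-7
Leaves evaluated: 21 of 25.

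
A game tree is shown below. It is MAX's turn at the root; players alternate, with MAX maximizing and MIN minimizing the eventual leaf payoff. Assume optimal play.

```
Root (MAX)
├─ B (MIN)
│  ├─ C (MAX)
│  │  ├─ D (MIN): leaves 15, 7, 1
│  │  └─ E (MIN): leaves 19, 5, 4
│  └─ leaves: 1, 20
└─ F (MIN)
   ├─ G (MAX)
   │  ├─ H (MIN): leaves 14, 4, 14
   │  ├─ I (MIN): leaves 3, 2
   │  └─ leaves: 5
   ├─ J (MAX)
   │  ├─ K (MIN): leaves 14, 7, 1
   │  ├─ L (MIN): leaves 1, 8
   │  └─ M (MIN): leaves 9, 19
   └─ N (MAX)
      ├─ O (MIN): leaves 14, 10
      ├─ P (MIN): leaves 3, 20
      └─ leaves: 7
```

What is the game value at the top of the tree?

5

D (MIN): min(15, 7, 1) = 1
E (MIN): min(19, 5, 4) = 4
C (MAX): max(1, 4) = 4
B (MIN): min(4, 1, 20) = 1
H (MIN): min(14, 4, 14) = 4
I (MIN): min(3, 2) = 2
G (MAX): max(4, 2, 5) = 5
K (MIN): min(14, 7, 1) = 1
L (MIN): min(1, 8) = 1
M (MIN): min(9, 19) = 9
J (MAX): max(1, 1, 9) = 9
O (MIN): min(14, 10) = 10
P (MIN): min(3, 20) = 3
N (MAX): max(10, 3, 7) = 10
F (MIN): min(5, 9, 10) = 5
Root (MAX): max(1, 5) = 5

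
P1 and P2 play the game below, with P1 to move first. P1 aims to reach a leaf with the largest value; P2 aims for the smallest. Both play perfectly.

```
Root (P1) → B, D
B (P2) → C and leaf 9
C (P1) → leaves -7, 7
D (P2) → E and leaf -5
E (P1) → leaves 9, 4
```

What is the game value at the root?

C (P1): max(-7, 7) = 7
B (P2): min(7, 9) = 7
E (P1): max(9, 4) = 9
D (P2): min(9, -5) = -5
Root (P1): max(7, -5) = 7

7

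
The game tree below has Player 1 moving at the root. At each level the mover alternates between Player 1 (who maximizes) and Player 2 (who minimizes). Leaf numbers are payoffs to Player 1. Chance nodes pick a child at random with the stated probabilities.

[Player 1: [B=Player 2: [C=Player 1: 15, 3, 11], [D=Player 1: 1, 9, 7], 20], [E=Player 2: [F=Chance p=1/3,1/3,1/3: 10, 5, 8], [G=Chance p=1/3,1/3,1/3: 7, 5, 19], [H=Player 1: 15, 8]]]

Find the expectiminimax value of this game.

9

C (Player 1): max(15, 3, 11) = 15
D (Player 1): max(1, 9, 7) = 9
B (Player 2): min(15, 9, 20) = 9
F (Chance): 1/3·10 + 1/3·5 + 1/3·8 = 7.67
G (Chance): 1/3·7 + 1/3·5 + 1/3·19 = 10.33
H (Player 1): max(15, 8) = 15
E (Player 2): min(7.67, 10.33, 15) = 7.67
Root (Player 1): max(9, 7.67) = 9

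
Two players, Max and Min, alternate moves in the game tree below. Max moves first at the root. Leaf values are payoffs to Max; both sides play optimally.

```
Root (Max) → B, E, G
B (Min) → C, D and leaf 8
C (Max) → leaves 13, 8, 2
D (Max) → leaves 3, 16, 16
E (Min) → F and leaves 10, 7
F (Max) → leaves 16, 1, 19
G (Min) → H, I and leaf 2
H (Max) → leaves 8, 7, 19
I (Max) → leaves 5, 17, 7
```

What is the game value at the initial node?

8

C (Max): max(13, 8, 2) = 13
D (Max): max(3, 16, 16) = 16
B (Min): min(13, 16, 8) = 8
F (Max): max(16, 1, 19) = 19
E (Min): min(19, 10, 7) = 7
H (Max): max(8, 7, 19) = 19
I (Max): max(5, 17, 7) = 17
G (Min): min(19, 17, 2) = 2
Root (Max): max(8, 7, 2) = 8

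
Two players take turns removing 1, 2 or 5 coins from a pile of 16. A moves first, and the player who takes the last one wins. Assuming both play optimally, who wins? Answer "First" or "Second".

W/L table (W = player to move can force a win):
i:   0  1  2  3  4  5  6  7  8  9 10 11 12 13 14 15 16
     L  W  W  L  W  W  L  W  W  L  W  W  L  W  W  L  W
Position 16 is W, so the first player wins.

First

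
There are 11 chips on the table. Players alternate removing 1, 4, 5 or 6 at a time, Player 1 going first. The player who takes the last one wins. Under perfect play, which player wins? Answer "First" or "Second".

Compute winning (W) and losing (L) positions by backward induction:
i:   0  1  2  3  4  5  6  7  8  9 10 11
     L  W  L  W  W  W  W  W  W  L  W  L
Position 11 is L, so the second player wins.

Second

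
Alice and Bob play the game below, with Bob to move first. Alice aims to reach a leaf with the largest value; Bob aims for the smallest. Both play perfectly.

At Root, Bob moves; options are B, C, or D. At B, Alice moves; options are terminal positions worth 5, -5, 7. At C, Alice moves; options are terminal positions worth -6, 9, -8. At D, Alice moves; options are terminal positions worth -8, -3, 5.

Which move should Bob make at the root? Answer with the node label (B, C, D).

B (Alice): max(5, -5, 7) = 7
C (Alice): max(-6, 9, -8) = 9
D (Alice): max(-8, -3, 5) = 5
Root (Bob): min(7, 9, 5) = 5
Bob picks the child with the lowest value: D (value 5).

D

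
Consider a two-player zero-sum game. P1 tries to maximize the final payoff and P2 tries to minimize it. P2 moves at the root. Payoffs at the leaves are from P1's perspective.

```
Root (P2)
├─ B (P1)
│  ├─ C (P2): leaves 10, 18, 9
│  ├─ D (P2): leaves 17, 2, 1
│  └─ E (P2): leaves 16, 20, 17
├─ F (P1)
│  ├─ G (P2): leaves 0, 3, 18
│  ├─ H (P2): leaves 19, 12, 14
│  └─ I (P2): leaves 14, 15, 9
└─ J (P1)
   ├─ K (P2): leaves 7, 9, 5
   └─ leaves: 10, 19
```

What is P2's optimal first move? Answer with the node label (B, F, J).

F

C (P2): min(10, 18, 9) = 9
D (P2): min(17, 2, 1) = 1
E (P2): min(16, 20, 17) = 16
B (P1): max(9, 1, 16) = 16
G (P2): min(0, 3, 18) = 0
H (P2): min(19, 12, 14) = 12
I (P2): min(14, 15, 9) = 9
F (P1): max(0, 12, 9) = 12
K (P2): min(7, 9, 5) = 5
J (P1): max(5, 10, 19) = 19
Root (P2): min(16, 12, 19) = 12
P2 picks the child with the lowest value: F (value 12).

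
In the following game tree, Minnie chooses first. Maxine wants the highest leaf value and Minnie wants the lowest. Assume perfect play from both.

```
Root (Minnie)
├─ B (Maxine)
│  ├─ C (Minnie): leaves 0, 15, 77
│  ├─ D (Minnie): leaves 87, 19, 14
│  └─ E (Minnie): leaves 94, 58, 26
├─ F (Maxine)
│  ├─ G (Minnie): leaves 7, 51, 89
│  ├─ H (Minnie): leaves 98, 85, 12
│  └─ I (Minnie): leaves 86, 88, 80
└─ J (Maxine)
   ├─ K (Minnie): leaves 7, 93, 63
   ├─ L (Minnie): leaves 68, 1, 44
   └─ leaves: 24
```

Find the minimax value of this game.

C (Minnie): min(0, 15, 77) = 0
D (Minnie): min(87, 19, 14) = 14
E (Minnie): min(94, 58, 26) = 26
B (Maxine): max(0, 14, 26) = 26
G (Minnie): min(7, 51, 89) = 7
H (Minnie): min(98, 85, 12) = 12
I (Minnie): min(86, 88, 80) = 80
F (Maxine): max(7, 12, 80) = 80
K (Minnie): min(7, 93, 63) = 7
L (Minnie): min(68, 1, 44) = 1
J (Maxine): max(7, 1, 24) = 24
Root (Minnie): min(26, 80, 24) = 24

24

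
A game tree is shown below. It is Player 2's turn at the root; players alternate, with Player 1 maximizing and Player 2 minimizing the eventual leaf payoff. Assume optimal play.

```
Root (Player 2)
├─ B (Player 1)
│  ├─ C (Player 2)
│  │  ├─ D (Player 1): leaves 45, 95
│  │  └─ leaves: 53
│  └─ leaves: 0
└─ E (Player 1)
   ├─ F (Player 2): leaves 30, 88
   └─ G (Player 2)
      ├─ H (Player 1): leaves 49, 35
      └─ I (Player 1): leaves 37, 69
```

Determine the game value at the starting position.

D (Player 1): max(45, 95) = 95
C (Player 2): min(95, 53) = 53
B (Player 1): max(53, 0) = 53
F (Player 2): min(30, 88) = 30
H (Player 1): max(49, 35) = 49
I (Player 1): max(37, 69) = 69
G (Player 2): min(49, 69) = 49
E (Player 1): max(30, 49) = 49
Root (Player 2): min(53, 49) = 49

49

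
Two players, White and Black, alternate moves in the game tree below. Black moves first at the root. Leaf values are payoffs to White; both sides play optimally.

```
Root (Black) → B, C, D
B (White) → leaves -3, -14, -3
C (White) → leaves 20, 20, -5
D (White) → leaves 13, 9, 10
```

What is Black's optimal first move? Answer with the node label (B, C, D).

B

B (White): max(-3, -14, -3) = -3
C (White): max(20, 20, -5) = 20
D (White): max(13, 9, 10) = 13
Root (Black): min(-3, 20, 13) = -3
Black picks the child with the lowest value: B (value -3).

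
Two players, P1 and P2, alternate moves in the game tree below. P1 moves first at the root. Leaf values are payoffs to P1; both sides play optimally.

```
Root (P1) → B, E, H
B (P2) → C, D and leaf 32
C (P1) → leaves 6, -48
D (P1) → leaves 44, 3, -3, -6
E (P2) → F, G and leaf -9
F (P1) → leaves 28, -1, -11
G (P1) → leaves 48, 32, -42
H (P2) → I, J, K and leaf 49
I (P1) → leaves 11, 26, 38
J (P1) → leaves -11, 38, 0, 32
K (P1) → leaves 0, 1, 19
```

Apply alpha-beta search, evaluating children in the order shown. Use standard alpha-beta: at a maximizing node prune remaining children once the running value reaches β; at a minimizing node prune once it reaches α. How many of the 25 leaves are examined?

18

C [α=-∞,β=+∞]: v=6
D [α=-∞,β=6]: v=44 after child 1 ≥ β → β-cutoff, skip 3
B [α=-∞,β=+∞]: v=6
F [α=6,β=+∞]: v=28
G [α=6,β=28]: v=48 after child 1 ≥ β → β-cutoff, skip 2
E [α=6,β=+∞]: v=-9
I [α=6,β=+∞]: v=38
J [α=6,β=38]: v=38 after child 2 ≥ β → β-cutoff, skip 2
K [α=6,β=38]: v=19
H [α=6,β=+∞]: v=19
Root [α=-∞,β=+∞]: v=19
Leaves evaluated: 18 of 25.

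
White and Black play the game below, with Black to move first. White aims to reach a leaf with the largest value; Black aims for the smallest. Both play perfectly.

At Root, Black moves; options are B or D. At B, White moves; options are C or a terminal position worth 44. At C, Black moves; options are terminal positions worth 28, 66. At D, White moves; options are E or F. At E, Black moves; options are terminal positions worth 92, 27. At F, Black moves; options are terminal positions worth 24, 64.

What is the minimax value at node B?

C: min(28, 66) = 28
B: max(28, 44) = 44

44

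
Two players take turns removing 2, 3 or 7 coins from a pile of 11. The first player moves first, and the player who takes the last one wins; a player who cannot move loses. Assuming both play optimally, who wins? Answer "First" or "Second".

Second

Compute winning (W) and losing (L) positions by backward induction:
i:   0  1  2  3  4  5  6  7  8  9 10 11
     L  L  W  W  W  L  L  W  W  W  L  L
Position 11 is L, so the second player wins.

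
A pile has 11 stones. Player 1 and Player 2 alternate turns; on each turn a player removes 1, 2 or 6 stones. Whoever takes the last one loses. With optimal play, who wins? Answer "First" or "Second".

W/L table (W = player to move can force a win):
i:   0  1  2  3  4  5  6  7  8  9 10 11
     W  L  W  W  L  W  W  W  L  W  W  L
Position 11 is L, so the second player wins.

Second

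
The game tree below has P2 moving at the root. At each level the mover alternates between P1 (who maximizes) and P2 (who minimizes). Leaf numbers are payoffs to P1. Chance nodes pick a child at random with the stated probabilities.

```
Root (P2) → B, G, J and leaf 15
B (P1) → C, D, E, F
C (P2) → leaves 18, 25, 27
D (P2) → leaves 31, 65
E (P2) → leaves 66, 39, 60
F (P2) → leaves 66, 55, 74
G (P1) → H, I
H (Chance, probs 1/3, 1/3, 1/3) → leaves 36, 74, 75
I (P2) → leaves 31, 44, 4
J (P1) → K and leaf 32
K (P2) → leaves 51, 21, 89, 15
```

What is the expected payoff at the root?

15

C (P2): min(18, 25, 27) = 18
D (P2): min(31, 65) = 31
E (P2): min(66, 39, 60) = 39
F (P2): min(66, 55, 74) = 55
B (P1): max(18, 31, 39, 55) = 55
H (Chance): 1/3·36 + 1/3·74 + 1/3·75 = 61.67
I (P2): min(31, 44, 4) = 4
G (P1): max(61.67, 4) = 61.67
K (P2): min(51, 21, 89, 15) = 15
J (P1): max(15, 32) = 32
Root (P2): min(55, 61.67, 32, 15) = 15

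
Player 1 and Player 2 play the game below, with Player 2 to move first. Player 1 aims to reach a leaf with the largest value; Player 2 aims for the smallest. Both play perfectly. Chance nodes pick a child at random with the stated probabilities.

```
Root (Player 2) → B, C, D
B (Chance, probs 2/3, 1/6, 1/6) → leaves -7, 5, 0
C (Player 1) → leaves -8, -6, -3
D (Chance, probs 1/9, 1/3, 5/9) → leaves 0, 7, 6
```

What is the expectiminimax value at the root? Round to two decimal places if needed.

-3.83

B (Chance): 2/3·-7 + 1/6·5 + 1/6·0 = -3.83
C (Player 1): max(-8, -6, -3) = -3
D (Chance): 1/9·0 + 1/3·7 + 5/9·6 = 5.67
Root (Player 2): min(-3.83, -3, 5.67) = -3.83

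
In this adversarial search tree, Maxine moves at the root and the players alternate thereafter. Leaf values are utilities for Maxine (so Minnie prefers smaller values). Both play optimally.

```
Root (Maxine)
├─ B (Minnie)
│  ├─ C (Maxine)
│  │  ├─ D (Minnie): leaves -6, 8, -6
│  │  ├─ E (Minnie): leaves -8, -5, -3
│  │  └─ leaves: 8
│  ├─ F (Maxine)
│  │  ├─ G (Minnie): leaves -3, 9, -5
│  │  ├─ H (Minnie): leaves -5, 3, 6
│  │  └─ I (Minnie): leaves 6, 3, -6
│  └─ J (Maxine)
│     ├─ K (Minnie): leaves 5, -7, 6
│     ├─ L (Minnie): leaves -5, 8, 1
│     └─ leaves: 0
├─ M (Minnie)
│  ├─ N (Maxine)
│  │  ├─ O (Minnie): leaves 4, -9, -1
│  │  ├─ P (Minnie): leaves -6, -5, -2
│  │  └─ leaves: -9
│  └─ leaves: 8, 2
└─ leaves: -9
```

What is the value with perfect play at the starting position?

-5

D (Minnie): min(-6, 8, -6) = -6
E (Minnie): min(-8, -5, -3) = -8
C (Maxine): max(-6, -8, 8) = 8
G (Minnie): min(-3, 9, -5) = -5
H (Minnie): min(-5, 3, 6) = -5
I (Minnie): min(6, 3, -6) = -6
F (Maxine): max(-5, -5, -6) = -5
K (Minnie): min(5, -7, 6) = -7
L (Minnie): min(-5, 8, 1) = -5
J (Maxine): max(-7, -5, 0) = 0
B (Minnie): min(8, -5, 0) = -5
O (Minnie): min(4, -9, -1) = -9
P (Minnie): min(-6, -5, -2) = -6
N (Maxine): max(-9, -6, -9) = -6
M (Minnie): min(-6, 8, 2) = -6
Root (Maxine): max(-5, -6, -9) = -5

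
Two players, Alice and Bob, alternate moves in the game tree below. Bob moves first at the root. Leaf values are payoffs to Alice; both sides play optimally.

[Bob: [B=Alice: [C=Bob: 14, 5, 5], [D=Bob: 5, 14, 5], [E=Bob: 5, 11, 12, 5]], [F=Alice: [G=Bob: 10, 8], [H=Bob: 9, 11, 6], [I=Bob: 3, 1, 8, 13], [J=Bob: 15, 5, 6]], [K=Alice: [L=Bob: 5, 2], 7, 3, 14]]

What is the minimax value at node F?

8

G: min(10, 8) = 8
H: min(9, 11, 6) = 6
I: min(3, 1, 8, 13) = 1
J: min(15, 5, 6) = 5
F: max(8, 6, 1, 5) = 8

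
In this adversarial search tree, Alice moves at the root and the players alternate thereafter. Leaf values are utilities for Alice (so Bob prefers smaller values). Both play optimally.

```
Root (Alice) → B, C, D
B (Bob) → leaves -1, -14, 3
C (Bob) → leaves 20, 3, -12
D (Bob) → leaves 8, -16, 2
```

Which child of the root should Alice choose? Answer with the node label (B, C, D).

B (Bob): min(-1, -14, 3) = -14
C (Bob): min(20, 3, -12) = -12
D (Bob): min(8, -16, 2) = -16
Root (Alice): max(-14, -12, -16) = -12
Alice picks the child with the highest value: C (value -12).

C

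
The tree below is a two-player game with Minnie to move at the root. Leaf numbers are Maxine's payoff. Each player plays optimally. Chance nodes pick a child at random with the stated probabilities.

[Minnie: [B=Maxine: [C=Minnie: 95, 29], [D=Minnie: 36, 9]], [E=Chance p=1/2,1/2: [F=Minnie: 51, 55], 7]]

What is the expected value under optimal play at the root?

C (Minnie): min(95, 29) = 29
D (Minnie): min(36, 9) = 9
B (Maxine): max(29, 9) = 29
F (Minnie): min(51, 55) = 51
E (Chance): 1/2·51 + 1/2·7 = 29
Root (Minnie): min(29, 29) = 29

29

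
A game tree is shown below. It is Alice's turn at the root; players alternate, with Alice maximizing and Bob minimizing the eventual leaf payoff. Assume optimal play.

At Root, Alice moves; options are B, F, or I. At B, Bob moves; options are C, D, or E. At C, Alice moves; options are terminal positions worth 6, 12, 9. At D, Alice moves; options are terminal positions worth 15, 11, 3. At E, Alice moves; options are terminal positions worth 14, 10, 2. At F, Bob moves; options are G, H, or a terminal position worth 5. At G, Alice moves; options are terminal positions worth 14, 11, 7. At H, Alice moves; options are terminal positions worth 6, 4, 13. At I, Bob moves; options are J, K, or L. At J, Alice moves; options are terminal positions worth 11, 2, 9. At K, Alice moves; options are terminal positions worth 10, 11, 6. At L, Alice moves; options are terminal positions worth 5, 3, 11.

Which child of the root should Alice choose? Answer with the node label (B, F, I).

C (Alice): max(6, 12, 9) = 12
D (Alice): max(15, 11, 3) = 15
E (Alice): max(14, 10, 2) = 14
B (Bob): min(12, 15, 14) = 12
G (Alice): max(14, 11, 7) = 14
H (Alice): max(6, 4, 13) = 13
F (Bob): min(14, 13, 5) = 5
J (Alice): max(11, 2, 9) = 11
K (Alice): max(10, 11, 6) = 11
L (Alice): max(5, 3, 11) = 11
I (Bob): min(11, 11, 11) = 11
Root (Alice): max(12, 5, 11) = 12
Alice picks the child with the highest value: B (value 12).

B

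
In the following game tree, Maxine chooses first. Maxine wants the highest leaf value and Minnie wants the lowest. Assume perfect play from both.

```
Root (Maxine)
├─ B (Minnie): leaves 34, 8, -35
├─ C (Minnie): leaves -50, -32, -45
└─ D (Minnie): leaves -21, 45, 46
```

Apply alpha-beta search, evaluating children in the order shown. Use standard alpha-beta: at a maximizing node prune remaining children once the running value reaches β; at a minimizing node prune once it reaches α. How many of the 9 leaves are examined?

7

B [α=-∞,β=+∞]: v=-35
C [α=-35,β=+∞]: v=-50 after child 1 ≤ α → α-cutoff, skip 2
D [α=-35,β=+∞]: v=-21
Root [α=-∞,β=+∞]: v=-21
Leaves evaluated: 7 of 9.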